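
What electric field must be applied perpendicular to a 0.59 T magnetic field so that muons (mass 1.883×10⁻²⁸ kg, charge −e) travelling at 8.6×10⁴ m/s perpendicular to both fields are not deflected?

For straight-line motion qE = qvB, so E = vB.
E = 8.6×10⁴ × 0.59 = 5.1×10⁴ V/m.

E = 5.1×10⁴ V/m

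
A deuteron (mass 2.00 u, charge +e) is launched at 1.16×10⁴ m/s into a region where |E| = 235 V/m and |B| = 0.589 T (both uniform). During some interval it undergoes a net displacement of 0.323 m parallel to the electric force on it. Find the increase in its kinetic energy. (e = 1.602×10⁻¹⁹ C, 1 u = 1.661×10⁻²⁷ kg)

ΔKE ≈ 1.22×10⁻¹⁷ J

The magnetic force is always ⟂ v and does no work; only the electric force changes KE.
ΔKE = F_E · d = |q|E d = (1.602×10⁻¹⁹)(235)(0.323) ≈ 1.22×10⁻¹⁷ J.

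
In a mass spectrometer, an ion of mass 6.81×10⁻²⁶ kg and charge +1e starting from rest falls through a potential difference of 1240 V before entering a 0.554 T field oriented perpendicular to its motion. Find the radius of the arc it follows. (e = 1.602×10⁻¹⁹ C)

Acceleration: |q|V = ½mv² ⇒ v = √(2|q|V/m) = √(2·1.602×10⁻¹⁹·1240/6.81×10⁻²⁶) ≈ 7.638×10⁴ m/s.
In the field: r = mv/(|q|B) = (6.81×10⁻²⁶)(7.638×10⁴)/((1.602×10⁻¹⁹)(0.554)) ≈ 0.0586 m.

r ≈ 0.0586 m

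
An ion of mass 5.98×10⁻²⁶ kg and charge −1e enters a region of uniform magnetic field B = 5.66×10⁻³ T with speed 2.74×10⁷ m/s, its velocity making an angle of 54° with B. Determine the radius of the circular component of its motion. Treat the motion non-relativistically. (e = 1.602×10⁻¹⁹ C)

v⊥ = v sinθ = 2.74×10⁷·sin54° ≈ 2.217×10⁷ m/s.
r = m v⊥/(|q|B) = (5.98×10⁻²⁶)(2.217×10⁷)/((1.602×10⁻¹⁹)(5.66×10⁻³)) ≈ 1460 m.

r ≈ 1460 m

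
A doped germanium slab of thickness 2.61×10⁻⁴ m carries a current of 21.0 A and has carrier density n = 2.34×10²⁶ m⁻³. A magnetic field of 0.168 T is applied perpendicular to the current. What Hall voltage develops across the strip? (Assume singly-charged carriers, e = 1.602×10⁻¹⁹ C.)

V_H = IB/(n e t).
V_H = (21.0)(0.168)/((2.34×10²⁶)(1.602×10⁻¹⁹)(2.61×10⁻⁴)) ≈ 3.61×10⁻⁴ V.

V_H ≈ 3.61×10⁻⁴ V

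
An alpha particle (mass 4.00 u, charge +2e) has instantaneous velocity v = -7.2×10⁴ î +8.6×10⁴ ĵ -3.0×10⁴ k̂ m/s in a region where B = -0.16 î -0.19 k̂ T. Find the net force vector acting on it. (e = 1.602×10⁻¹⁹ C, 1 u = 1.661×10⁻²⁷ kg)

v×B = (-1.63×10⁴, -8880, 1.38×10⁴) N/C.
F = q v×B = (3.204×10⁻¹⁹ C)·(-1.63×10⁴, -8880, 1.38×10⁴) = (-5.24×10⁻¹⁵, -2.85×10⁻¹⁵, 4.41×10⁻¹⁵) N.

F ≈ (-5.24×10⁻¹⁵, -2.85×10⁻¹⁵, 4.41×10⁻¹⁵) N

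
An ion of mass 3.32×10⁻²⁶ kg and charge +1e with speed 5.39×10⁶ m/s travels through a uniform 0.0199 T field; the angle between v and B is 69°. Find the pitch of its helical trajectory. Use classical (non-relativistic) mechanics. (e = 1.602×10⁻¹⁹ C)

p ≈ 126 m

v∥ = v cosθ = 5.39×10⁶·cos69° ≈ 1.932×10⁶ m/s.
T = 2πm/(|q|B) = 2π(3.32×10⁻²⁶)/((1.602×10⁻¹⁹)(0.0199)) ≈ 6.543×10⁻⁵ s.
pitch = v∥ T = (1.932×10⁶)(6.543×10⁻⁵) ≈ 126 m.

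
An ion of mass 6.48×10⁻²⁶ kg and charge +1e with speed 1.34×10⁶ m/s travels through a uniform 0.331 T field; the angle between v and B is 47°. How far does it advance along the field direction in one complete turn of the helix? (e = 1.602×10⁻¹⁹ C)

p ≈ 7.02 m

v∥ = v cosθ = 1.34×10⁶·cos47° ≈ 9.139×10⁵ m/s.
T = 2πm/(|q|B) = 2π(6.48×10⁻²⁶)/((1.602×10⁻¹⁹)(0.331)) ≈ 7.678×10⁻⁶ s.
pitch = v∥ T = (9.139×10⁵)(7.678×10⁻⁶) ≈ 7.02 m.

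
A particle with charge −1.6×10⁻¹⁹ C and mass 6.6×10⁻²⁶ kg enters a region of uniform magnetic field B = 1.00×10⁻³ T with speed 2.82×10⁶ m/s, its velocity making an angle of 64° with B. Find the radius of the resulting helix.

r ≈ 1050 m

v⊥ = v sinθ = 2.82×10⁶·sin64° ≈ 2.535×10⁶ m/s.
r = m v⊥/(|q|B) = (6.6×10⁻²⁶)(2.535×10⁶)/((1.6×10⁻¹⁹)(1.00×10⁻³)) ≈ 1050 m.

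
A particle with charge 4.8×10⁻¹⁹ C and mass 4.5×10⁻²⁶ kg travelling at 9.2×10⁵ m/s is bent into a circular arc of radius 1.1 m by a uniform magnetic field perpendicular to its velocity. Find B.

B ≈ 0.078 T

From |q|vB = mv²/r, B = mv/(|q|r).
B = (4.5×10⁻²⁶)(9.2×10⁵)/((4.8×10⁻¹⁹)(1.1)) ≈ 0.078 T.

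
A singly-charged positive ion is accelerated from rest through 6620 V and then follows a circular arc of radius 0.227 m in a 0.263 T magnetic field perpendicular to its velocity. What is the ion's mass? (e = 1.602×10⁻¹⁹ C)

Combine |q|V = ½mv² and r = mv/(|q|B): eliminate v to get m = qB²r²/(2V).
m = (1.602×10⁻¹⁹)(0.263)²(0.227)²/(2·6620) ≈ 4.31×10⁻²⁶ kg.

m ≈ 4.31×10⁻²⁶ kg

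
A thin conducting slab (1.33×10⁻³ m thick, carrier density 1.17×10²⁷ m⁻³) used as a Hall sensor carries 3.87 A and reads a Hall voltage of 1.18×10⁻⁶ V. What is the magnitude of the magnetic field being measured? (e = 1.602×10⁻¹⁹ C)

B ≈ 0.0760 T

From V_H = IB/(n e t), B = V_H n e t / I.
B = (1.18×10⁻⁶)(1.17×10²⁷)(1.602×10⁻¹⁹)(1.33×10⁻³)/3.87 ≈ 0.0760 T.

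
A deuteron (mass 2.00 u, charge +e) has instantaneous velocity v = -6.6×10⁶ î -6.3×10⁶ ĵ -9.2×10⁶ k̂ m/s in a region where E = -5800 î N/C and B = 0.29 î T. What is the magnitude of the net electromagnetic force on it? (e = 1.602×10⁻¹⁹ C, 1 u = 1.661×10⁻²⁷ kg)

v×B = (0, -2.67×10⁶, 1.83×10⁶) N/C.
E + v×B = (-5800, -2.67×10⁶, 1.83×10⁶) N/C.
F = q(E + v×B) = (1.602×10⁻¹⁹ C)·(-5800, -2.67×10⁶, 1.83×10⁶) = (-9.29×10⁻¹⁶, -4.27×10⁻¹³, 2.93×10⁻¹³) N.
|F| = 5.18×10⁻¹³ N.

|F| ≈ 5.18×10⁻¹³ N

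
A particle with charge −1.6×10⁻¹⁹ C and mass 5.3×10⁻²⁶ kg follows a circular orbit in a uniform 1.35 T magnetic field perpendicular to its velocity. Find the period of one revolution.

The cyclotron period depends only on m, q, B: T = 2πm/(|q|B).
T = 2π(5.3×10⁻²⁶)/((1.6×10⁻¹⁹)(1.35)) ≈ 1.54×10⁻⁶ s.

T ≈ 1.54×10⁻⁶ s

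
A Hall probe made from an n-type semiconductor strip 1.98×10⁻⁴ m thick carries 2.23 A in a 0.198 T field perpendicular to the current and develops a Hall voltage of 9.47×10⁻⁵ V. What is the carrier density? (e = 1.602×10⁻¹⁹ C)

n ≈ 1.47×10²⁶ m⁻³

From V_H = IB/(n e t), n = IB/(V_H e t).
n = (2.23)(0.198)/((9.47×10⁻⁵)(1.602×10⁻¹⁹)(1.98×10⁻⁴)) ≈ 1.47×10²⁶ m⁻³.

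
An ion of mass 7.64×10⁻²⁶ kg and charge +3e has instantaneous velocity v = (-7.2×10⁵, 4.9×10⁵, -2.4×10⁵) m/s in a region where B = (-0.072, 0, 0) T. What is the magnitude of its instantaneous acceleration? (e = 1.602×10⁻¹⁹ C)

v×B = (0, 1.73×10⁴, 3.53×10⁴) N/C.
F = q v×B = (4.806×10⁻¹⁹ C)·(0, 1.73×10⁴, 3.53×10⁴) = (0, 8.30×10⁻¹⁵, 1.70×10⁻¹⁴) N.
|a| = |F|/m = 1.888×10⁻¹⁴/7.64×10⁻²⁶ ≈ 2.47×10¹¹ m/s².

|a| ≈ 2.47×10¹¹ m/s²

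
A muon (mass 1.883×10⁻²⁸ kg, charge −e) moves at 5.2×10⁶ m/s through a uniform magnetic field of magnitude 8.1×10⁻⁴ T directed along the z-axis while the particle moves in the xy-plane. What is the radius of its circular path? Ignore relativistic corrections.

The magnetic force provides the centripetal force: |q|vB = mv²/r.
r = mv/(|q|B) = (1.883×10⁻²⁸)(5.2×10⁶)/((1.602×10⁻¹⁹)(8.1×10⁻⁴)) ≈ 7.5 m.

r ≈ 7.5 m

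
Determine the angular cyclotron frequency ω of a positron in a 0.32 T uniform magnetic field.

ω ≈ 5.6×10¹⁰ rad/s

ω = |q|B/m.
ω = (1.602×10⁻¹⁹)(0.32)/9.109×10⁻³¹ ≈ 5.6×10¹⁰ rad/s.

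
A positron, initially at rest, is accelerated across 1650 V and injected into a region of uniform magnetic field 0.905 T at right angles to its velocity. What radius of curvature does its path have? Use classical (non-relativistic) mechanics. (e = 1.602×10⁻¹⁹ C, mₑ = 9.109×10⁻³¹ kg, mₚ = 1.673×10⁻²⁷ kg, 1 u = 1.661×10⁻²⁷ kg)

r ≈ 1.51×10⁻⁴ m

Acceleration: |q|V = ½mv² ⇒ v = √(2|q|V/m) = √(2·1.602×10⁻¹⁹·1650/9.109×10⁻³¹) ≈ 2.409×10⁷ m/s.
In the field: r = mv/(|q|B) = (9.109×10⁻³¹)(2.409×10⁷)/((1.602×10⁻¹⁹)(0.905)) ≈ 1.51×10⁻⁴ m.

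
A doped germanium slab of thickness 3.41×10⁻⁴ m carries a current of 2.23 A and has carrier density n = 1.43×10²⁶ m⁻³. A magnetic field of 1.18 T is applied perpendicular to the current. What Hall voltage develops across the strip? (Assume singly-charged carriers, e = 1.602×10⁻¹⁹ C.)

V_H ≈ 3.37×10⁻⁴ V

V_H = IB/(n e t).
V_H = (2.23)(1.18)/((1.43×10²⁶)(1.602×10⁻¹⁹)(3.41×10⁻⁴)) ≈ 3.37×10⁻⁴ V.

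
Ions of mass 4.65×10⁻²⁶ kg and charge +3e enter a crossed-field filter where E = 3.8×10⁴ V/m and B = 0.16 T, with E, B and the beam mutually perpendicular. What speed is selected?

Straight-line motion ⇒ electric and magnetic forces cancel, so E = vB.
v = E/B = 3.8×10⁴/0.16 = 2.4×10⁵ m/s.

v = 2.4×10⁵ m/s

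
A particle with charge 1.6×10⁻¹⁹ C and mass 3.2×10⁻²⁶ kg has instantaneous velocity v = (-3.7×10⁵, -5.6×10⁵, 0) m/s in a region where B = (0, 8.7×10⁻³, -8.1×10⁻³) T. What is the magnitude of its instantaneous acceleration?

v×B = (4540, -3000, -3220) N/C.
F = q v×B = (1.6×10⁻¹⁹ C)·(4540, -3000, -3220) = (7.26×10⁻¹⁶, -4.80×10⁻¹⁶, -5.15×10⁻¹⁶) N.
|a| = |F|/m = 1.011×10⁻¹⁵/3.2×10⁻²⁶ ≈ 3.16×10¹⁰ m/s².

|a| ≈ 3.16×10¹⁰ m/s²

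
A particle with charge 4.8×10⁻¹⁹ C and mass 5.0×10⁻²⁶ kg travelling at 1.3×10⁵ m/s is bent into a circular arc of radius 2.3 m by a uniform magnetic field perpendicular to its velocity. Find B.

B ≈ 5.9×10⁻³ T

From |q|vB = mv²/r, B = mv/(|q|r).
B = (5.0×10⁻²⁶)(1.3×10⁵)/((4.8×10⁻¹⁹)(2.3)) ≈ 5.9×10⁻³ T.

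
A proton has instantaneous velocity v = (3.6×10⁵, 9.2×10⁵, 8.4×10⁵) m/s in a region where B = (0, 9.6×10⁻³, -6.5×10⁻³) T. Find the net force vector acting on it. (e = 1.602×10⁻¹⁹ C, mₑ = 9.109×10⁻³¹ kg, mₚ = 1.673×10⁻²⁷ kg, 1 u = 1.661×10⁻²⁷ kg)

v×B = (-1.40×10⁴, 2340, 3460) N/C.
F = q v×B = (1.602×10⁻¹⁹ C)·(-1.40×10⁴, 2340, 3460) = (-2.25×10⁻¹⁵, 3.75×10⁻¹⁶, 5.54×10⁻¹⁶) N.

F ≈ (-2.25×10⁻¹⁵, 3.75×10⁻¹⁶, 5.54×10⁻¹⁶) N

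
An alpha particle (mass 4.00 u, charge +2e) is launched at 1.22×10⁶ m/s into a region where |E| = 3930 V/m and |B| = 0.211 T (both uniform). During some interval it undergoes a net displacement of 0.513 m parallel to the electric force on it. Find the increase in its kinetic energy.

The magnetic force is always ⟂ v and does no work; only the electric force changes KE.
ΔKE = F_E · d = |q|E d = (3.204×10⁻¹⁹)(3930)(0.513) ≈ 6.46×10⁻¹⁶ J.

ΔKE ≈ 6.46×10⁻¹⁶ J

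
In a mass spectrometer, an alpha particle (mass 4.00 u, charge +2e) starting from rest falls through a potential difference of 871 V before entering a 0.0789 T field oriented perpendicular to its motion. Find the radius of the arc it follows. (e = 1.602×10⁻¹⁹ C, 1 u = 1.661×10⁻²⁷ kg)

r ≈ 0.0762 m

Acceleration: |q|V = ½mv² ⇒ v = √(2|q|V/m) = √(2·3.204×10⁻¹⁹·871/6.644×10⁻²⁷) ≈ 2.898×10⁵ m/s.
In the field: r = mv/(|q|B) = (6.644×10⁻²⁷)(2.898×10⁵)/((3.204×10⁻¹⁹)(0.0789)) ≈ 0.0762 m.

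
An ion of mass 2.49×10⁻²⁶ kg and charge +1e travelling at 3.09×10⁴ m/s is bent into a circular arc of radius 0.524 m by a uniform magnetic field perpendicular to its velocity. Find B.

B ≈ 9.17×10⁻³ T

From |q|vB = mv²/r, B = mv/(|q|r).
B = (2.49×10⁻²⁶)(3.09×10⁴)/((1.602×10⁻¹⁹)(0.524)) ≈ 9.17×10⁻³ T.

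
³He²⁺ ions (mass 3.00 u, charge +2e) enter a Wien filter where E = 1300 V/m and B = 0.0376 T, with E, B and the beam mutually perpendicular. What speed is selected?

v = 3.46×10⁴ m/s

Straight-line motion ⇒ electric and magnetic forces cancel, so E = vB.
v = E/B = 1300/0.0376 = 3.46×10⁴ m/s.
The result is independent of the particle's charge and mass.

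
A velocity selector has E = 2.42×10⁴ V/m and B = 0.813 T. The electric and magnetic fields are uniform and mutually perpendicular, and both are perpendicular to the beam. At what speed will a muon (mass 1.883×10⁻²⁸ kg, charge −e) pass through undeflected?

For undeflected motion the electric and magnetic forces balance: qE = qvB.
v = E/B = 2.42×10⁴/0.813 = 2.98×10⁴ m/s.

v = 2.98×10⁴ m/s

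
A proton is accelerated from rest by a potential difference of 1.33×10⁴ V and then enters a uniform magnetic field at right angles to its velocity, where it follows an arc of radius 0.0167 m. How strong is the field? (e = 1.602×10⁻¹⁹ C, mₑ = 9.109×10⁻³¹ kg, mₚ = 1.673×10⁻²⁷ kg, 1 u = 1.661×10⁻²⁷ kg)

B ≈ 0.998 T

v = √(2|q|V/m) = √(2·1.602×10⁻¹⁹·1.33×10⁴/1.673×10⁻²⁷) ≈ 1.596×10⁶ m/s.
B = mv/(|q|r) = (1.673×10⁻²⁷)(1.596×10⁶)/((1.602×10⁻¹⁹)(0.0167)) ≈ 0.998 T.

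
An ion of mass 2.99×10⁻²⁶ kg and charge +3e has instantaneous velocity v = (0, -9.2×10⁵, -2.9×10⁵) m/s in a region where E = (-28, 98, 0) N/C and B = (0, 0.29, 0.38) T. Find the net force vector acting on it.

F ≈ (-1.28×10⁻¹³, 4.71×10⁻¹⁷, 0) N

v×B = (-2.66×10⁵, 0, 0) N/C.
E + v×B = (-2.66×10⁵, 98.0, 0) N/C.
F = q(E + v×B) = (4.806×10⁻¹⁹ C)·(-2.66×10⁵, 98.0, 0) = (-1.28×10⁻¹³, 4.71×10⁻¹⁷, 0) N.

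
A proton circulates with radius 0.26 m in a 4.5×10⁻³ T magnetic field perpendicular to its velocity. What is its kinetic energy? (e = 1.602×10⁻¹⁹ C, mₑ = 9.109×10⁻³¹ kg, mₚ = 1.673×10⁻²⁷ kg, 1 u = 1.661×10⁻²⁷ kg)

KE ≈ 1.0×10⁻¹⁷ J

v = |q|Br/m, then KE = ½mv² = (qBr)²/(2m).
v = (1.602×10⁻¹⁹)(4.5×10⁻³)(0.26)/1.673×10⁻²⁷ ≈ 1.120×10⁵ m/s.
KE = ½(1.673×10⁻²⁷)(1.120×10⁵)² ≈ 1.0×10⁻¹⁷ J.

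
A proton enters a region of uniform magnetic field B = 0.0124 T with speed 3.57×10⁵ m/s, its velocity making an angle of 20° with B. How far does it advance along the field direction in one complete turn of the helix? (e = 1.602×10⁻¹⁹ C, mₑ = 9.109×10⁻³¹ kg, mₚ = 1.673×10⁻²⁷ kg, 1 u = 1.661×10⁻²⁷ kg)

p ≈ 1.78 m

v∥ = v cosθ = 3.57×10⁵·cos20° ≈ 3.355×10⁵ m/s.
T = 2πm/(|q|B) = 2π(1.673×10⁻²⁷)/((1.602×10⁻¹⁹)(0.0124)) ≈ 5.292×10⁻⁶ s.
pitch = v∥ T = (3.355×10⁵)(5.292×10⁻⁶) ≈ 1.78 m.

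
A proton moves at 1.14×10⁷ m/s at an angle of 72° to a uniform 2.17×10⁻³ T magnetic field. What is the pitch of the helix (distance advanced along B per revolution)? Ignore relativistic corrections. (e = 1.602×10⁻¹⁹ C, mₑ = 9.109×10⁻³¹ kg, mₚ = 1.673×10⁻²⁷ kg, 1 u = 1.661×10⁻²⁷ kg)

p ≈ 107 m

v∥ = v cosθ = 1.14×10⁷·cos72° ≈ 3.523×10⁶ m/s.
T = 2πm/(|q|B) = 2π(1.673×10⁻²⁷)/((1.602×10⁻¹⁹)(2.17×10⁻³)) ≈ 3.024×10⁻⁵ s.
pitch = v∥ T = (3.523×10⁶)(3.024×10⁻⁵) ≈ 107 m.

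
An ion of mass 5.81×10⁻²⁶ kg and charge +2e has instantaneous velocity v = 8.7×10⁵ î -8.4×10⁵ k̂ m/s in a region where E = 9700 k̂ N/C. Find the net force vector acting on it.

F ≈ (0, 0, 3.11×10⁻¹⁵) N

Only an electric field acts, so F = qE = (3.204×10⁻¹⁹ C)·(0, 0, 9700) = (0, 0, 3.11×10⁻¹⁵) N.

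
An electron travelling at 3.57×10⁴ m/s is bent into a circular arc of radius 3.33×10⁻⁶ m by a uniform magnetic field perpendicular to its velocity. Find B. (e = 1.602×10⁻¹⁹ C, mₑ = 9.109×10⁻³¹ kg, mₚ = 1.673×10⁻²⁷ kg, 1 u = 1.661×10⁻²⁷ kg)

From |q|vB = mv²/r, B = mv/(|q|r).
B = (9.109×10⁻³¹)(3.57×10⁴)/((1.602×10⁻¹⁹)(3.33×10⁻⁶)) ≈ 0.0610 T.

B ≈ 0.0610 T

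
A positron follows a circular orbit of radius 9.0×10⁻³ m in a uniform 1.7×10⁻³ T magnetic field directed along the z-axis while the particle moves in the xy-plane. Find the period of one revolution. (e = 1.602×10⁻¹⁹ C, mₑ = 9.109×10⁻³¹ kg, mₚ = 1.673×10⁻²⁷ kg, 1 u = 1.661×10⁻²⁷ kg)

T ≈ 2.1×10⁻⁸ s

The cyclotron period depends only on m, q, B: T = 2πm/(|q|B).
T = 2π(9.109×10⁻³¹)/((1.602×10⁻¹⁹)(1.7×10⁻³)) ≈ 2.1×10⁻⁸ s.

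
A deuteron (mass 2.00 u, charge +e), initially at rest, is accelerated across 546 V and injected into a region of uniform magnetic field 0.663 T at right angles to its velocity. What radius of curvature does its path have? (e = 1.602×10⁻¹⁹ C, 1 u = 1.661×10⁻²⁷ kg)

r ≈ 7.18×10⁻³ m

Acceleration: |q|V = ½mv² ⇒ v = √(2|q|V/m) = √(2·1.602×10⁻¹⁹·546/3.322×10⁻²⁷) ≈ 2.295×10⁵ m/s.
In the field: r = mv/(|q|B) = (3.322×10⁻²⁷)(2.295×10⁵)/((1.602×10⁻¹⁹)(0.663)) ≈ 7.18×10⁻³ m.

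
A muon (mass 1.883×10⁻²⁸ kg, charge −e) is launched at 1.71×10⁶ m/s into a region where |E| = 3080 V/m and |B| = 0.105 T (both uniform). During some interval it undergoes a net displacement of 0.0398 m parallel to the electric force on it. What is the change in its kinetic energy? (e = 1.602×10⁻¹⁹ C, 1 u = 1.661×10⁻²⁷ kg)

ΔKE ≈ 1.96×10⁻¹⁷ J

The magnetic force is always ⟂ v and does no work; only the electric force changes KE.
ΔKE = F_E · d = |q|E d = (1.602×10⁻¹⁹)(3080)(0.0398) ≈ 1.96×10⁻¹⁷ J.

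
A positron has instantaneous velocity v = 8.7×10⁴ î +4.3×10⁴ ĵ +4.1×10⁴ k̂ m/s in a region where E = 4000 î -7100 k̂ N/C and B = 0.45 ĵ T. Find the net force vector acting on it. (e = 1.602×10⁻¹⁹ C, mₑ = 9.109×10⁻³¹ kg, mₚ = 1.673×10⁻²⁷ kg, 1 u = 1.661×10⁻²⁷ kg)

F ≈ (-2.31×10⁻¹⁵, 0, 5.13×10⁻¹⁵) N

v×B = (-1.84×10⁴, 0, 3.92×10⁴) N/C.
E + v×B = (-1.44×10⁴, 0, 3.20×10⁴) N/C.
F = q(E + v×B) = (1.602×10⁻¹⁹ C)·(-1.44×10⁴, 0, 3.20×10⁴) = (-2.31×10⁻¹⁵, 0, 5.13×10⁻¹⁵) N.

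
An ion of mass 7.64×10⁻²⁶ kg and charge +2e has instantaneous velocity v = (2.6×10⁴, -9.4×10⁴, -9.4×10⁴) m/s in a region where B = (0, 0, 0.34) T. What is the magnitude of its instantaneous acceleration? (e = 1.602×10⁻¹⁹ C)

|a| ≈ 1.39×10¹¹ m/s²

v×B = (-3.20×10⁴, -8840, 0) N/C.
F = q v×B = (3.204×10⁻¹⁹ C)·(-3.20×10⁴, -8840, 0) = (-1.02×10⁻¹⁴, -2.83×10⁻¹⁵, 0) N.
|a| = |F|/m = 1.062×10⁻¹⁴/7.64×10⁻²⁶ ≈ 1.39×10¹¹ m/s².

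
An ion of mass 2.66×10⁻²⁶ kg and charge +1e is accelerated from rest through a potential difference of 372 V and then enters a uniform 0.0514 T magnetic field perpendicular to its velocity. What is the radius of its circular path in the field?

r ≈ 0.216 m

Acceleration: |q|V = ½mv² ⇒ v = √(2|q|V/m) = √(2·1.602×10⁻¹⁹·372/2.66×10⁻²⁶) ≈ 6.694×10⁴ m/s.
In the field: r = mv/(|q|B) = (2.66×10⁻²⁶)(6.694×10⁴)/((1.602×10⁻¹⁹)(0.0514)) ≈ 0.216 m.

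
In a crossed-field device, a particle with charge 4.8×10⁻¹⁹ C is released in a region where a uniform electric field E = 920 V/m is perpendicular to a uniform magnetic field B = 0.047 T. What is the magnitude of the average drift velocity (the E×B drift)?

v_d ≈ 2.0×10⁴ m/s

The E×B drift speed is v_d = E/B.
v_d = 920/0.047 = 2.0×10⁴ m/s.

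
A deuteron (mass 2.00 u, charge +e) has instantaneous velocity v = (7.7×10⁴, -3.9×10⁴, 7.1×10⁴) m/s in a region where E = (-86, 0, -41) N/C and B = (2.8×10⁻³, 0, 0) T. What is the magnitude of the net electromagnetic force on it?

v×B = (0, 199, 109) N/C.
E + v×B = (-86.0, 199, 68.2) N/C.
F = q(E + v×B) = (1.602×10⁻¹⁹ C)·(-86.0, 199, 68.2) = (-1.38×10⁻¹⁷, 3.18×10⁻¹⁷, 1.09×10⁻¹⁷) N.
|F| = 3.64×10⁻¹⁷ N.

|F| ≈ 3.64×10⁻¹⁷ N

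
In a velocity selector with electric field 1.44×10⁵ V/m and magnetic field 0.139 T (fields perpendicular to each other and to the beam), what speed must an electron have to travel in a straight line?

v = 1.04×10⁶ m/s

For undeflected motion the electric and magnetic forces balance: qE = qvB.
v = E/B = 1.44×10⁵/0.139 = 1.04×10⁶ m/s.
The result is independent of the particle's charge and mass.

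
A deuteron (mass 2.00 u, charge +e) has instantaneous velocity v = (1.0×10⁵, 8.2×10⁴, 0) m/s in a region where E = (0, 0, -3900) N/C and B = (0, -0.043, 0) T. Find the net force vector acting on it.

v×B = (0, 0, -4300) N/C.
E + v×B = (0, 0, -8200) N/C.
F = q(E + v×B) = (1.602×10⁻¹⁹ C)·(0, 0, -8200) = (0, 0, -1.31×10⁻¹⁵) N.

F ≈ (0, 0, -1.31×10⁻¹⁵) N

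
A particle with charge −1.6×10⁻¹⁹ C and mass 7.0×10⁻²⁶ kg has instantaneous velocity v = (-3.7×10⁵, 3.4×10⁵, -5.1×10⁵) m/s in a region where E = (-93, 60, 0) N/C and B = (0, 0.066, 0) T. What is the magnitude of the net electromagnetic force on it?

|F| ≈ 6.64×10⁻¹⁵ N

v×B = (3.37×10⁴, 0, -2.44×10⁴) N/C.
E + v×B = (3.36×10⁴, 60.0, -2.44×10⁴) N/C.
F = q(E + v×B) = (−1.6×10⁻¹⁹ C)·(3.36×10⁴, 60.0, -2.44×10⁴) = (-5.37×10⁻¹⁵, -9.60×10⁻¹⁸, 3.91×10⁻¹⁵) N.
|F| = 6.64×10⁻¹⁵ N.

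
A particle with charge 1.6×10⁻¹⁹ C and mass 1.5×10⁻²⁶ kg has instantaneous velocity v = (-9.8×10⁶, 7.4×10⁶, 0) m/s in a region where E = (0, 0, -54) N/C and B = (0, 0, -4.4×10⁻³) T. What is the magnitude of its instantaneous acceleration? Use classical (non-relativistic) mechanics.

|a| ≈ 5.76×10¹¹ m/s²

v×B = (-3.26×10⁴, -4.31×10⁴, 0) N/C.
E + v×B = (-3.26×10⁴, -4.31×10⁴, -54.0) N/C.
F = q(E + v×B) = (1.6×10⁻¹⁹ C)·(-3.26×10⁴, -4.31×10⁴, -54.0) = (-5.21×10⁻¹⁵, -6.90×10⁻¹⁵, -8.64×10⁻¹⁸) N.
|a| = |F|/m = 8.645×10⁻¹⁵/1.5×10⁻²⁶ ≈ 5.76×10¹¹ m/s².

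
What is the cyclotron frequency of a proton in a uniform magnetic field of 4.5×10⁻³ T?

f ≈ 6.9×10⁴ Hz

f = |q|B/(2πm).
f = (1.602×10⁻¹⁹)(4.5×10⁻³)/(2π·1.673×10⁻²⁷) ≈ 6.9×10⁴ Hz.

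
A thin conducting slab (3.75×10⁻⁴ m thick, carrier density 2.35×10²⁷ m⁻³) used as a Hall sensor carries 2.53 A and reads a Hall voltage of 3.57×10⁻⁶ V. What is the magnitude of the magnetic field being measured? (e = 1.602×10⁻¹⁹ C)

B ≈ 0.199 T

From V_H = IB/(n e t), B = V_H n e t / I.
B = (3.57×10⁻⁶)(2.35×10²⁷)(1.602×10⁻¹⁹)(3.75×10⁻⁴)/2.53 ≈ 0.199 T.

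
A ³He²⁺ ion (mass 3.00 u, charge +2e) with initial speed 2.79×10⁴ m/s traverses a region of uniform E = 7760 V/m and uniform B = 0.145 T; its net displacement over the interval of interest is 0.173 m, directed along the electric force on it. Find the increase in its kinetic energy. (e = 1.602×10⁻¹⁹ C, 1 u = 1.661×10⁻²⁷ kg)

The magnetic force is always ⟂ v and does no work; only the electric force changes KE.
ΔKE = F_E · d = |q|E d = (3.204×10⁻¹⁹)(7760)(0.173) ≈ 4.30×10⁻¹⁶ J.

ΔKE ≈ 4.30×10⁻¹⁶ J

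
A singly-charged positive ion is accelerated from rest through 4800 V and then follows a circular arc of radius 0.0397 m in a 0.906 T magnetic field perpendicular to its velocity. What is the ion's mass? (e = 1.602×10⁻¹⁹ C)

m ≈ 2.16×10⁻²⁶ kg

Combine |q|V = ½mv² and r = mv/(|q|B): eliminate v to get m = qB²r²/(2V).
m = (1.602×10⁻¹⁹)(0.906)²(0.0397)²/(2·4800) ≈ 2.16×10⁻²⁶ kg.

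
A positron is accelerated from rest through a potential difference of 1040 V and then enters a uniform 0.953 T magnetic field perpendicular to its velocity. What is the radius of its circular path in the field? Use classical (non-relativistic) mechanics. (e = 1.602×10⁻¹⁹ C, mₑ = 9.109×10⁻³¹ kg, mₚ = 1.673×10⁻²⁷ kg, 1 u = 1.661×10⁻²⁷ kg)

Acceleration: |q|V = ½mv² ⇒ v = √(2|q|V/m) = √(2·1.602×10⁻¹⁹·1040/9.109×10⁻³¹) ≈ 1.913×10⁷ m/s.
In the field: r = mv/(|q|B) = (9.109×10⁻³¹)(1.913×10⁷)/((1.602×10⁻¹⁹)(0.953)) ≈ 1.14×10⁻⁴ m.

r ≈ 1.14×10⁻⁴ m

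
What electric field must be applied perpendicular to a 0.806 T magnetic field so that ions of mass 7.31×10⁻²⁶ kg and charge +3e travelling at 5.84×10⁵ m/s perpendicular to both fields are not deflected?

E = 4.71×10⁵ V/m

For straight-line motion qE = qvB, so E = vB.
E = 5.84×10⁵ × 0.806 = 4.71×10⁵ V/m.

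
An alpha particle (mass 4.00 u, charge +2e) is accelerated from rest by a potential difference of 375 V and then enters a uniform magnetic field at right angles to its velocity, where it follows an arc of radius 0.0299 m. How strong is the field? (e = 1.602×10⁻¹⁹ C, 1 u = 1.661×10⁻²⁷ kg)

v = √(2|q|V/m) = √(2·3.204×10⁻¹⁹·375/6.644×10⁻²⁷) ≈ 1.902×10⁵ m/s.
B = mv/(|q|r) = (6.644×10⁻²⁷)(1.902×10⁵)/((3.204×10⁻¹⁹)(0.0299)) ≈ 0.132 T.

B ≈ 0.132 T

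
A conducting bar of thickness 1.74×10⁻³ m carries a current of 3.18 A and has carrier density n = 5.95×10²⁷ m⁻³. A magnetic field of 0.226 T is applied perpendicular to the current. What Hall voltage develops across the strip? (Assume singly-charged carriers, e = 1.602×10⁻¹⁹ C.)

V_H = IB/(n e t).
V_H = (3.18)(0.226)/((5.95×10²⁷)(1.602×10⁻¹⁹)(1.74×10⁻³)) ≈ 4.33×10⁻⁷ V.

V_H ≈ 4.33×10⁻⁷ V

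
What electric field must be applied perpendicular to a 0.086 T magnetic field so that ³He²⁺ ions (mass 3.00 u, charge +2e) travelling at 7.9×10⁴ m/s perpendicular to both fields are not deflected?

For straight-line motion qE = qvB, so E = vB.
E = 7.9×10⁴ × 0.086 = 6800 V/m.

E = 6800 V/m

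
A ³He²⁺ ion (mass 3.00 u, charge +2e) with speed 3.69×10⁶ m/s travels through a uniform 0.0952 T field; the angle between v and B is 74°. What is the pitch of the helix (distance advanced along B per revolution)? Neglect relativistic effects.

v∥ = v cosθ = 3.69×10⁶·cos74° ≈ 1.017×10⁶ m/s.
T = 2πm/(|q|B) = 2π(4.983×10⁻²⁷)/((3.204×10⁻¹⁹)(0.0952)) ≈ 1.026×10⁻⁶ s.
pitch = v∥ T = (1.017×10⁶)(1.026×10⁻⁶) ≈ 1.04 m.

p ≈ 1.04 m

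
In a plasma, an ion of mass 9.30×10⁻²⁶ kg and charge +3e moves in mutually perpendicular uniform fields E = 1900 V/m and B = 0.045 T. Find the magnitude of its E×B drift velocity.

The steady drift has the magnetic force balancing the electric force, so v_d = E/B.
v_d = 1900/0.045 = 4.2×10⁴ m/s.

v_d ≈ 4.2×10⁴ m/s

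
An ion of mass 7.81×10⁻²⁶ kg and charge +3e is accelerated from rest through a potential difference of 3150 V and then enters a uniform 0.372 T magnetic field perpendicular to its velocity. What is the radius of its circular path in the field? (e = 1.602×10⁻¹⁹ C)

Acceleration: |q|V = ½mv² ⇒ v = √(2|q|V/m) = √(2·4.806×10⁻¹⁹·3150/7.81×10⁻²⁶) ≈ 1.969×10⁵ m/s.
In the field: r = mv/(|q|B) = (7.81×10⁻²⁶)(1.969×10⁵)/((4.806×10⁻¹⁹)(0.372)) ≈ 0.0860 m.

r ≈ 0.0860 m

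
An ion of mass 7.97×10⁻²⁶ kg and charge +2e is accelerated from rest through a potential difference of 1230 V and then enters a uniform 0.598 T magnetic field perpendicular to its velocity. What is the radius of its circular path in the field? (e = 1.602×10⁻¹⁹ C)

r ≈ 0.0414 m

Acceleration: |q|V = ½mv² ⇒ v = √(2|q|V/m) = √(2·3.204×10⁻¹⁹·1230/7.97×10⁻²⁶) ≈ 9.945×10⁴ m/s.
In the field: r = mv/(|q|B) = (7.97×10⁻²⁶)(9.945×10⁴)/((3.204×10⁻¹⁹)(0.598)) ≈ 0.0414 m.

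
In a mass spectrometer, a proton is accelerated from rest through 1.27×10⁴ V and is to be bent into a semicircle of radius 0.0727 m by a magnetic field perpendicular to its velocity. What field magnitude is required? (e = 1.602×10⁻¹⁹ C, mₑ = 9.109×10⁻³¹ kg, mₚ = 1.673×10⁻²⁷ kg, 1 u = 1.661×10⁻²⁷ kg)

v = √(2|q|V/m) = √(2·1.602×10⁻¹⁹·1.27×10⁴/1.673×10⁻²⁷) ≈ 1.560×10⁶ m/s.
B = mv/(|q|r) = (1.673×10⁻²⁷)(1.560×10⁶)/((1.602×10⁻¹⁹)(0.0727)) ≈ 0.224 T.

B ≈ 0.224 T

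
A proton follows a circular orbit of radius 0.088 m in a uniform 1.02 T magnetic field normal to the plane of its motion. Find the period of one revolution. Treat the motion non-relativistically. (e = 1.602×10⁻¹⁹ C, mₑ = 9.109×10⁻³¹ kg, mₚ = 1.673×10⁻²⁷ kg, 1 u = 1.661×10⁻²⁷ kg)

T ≈ 6.43×10⁻⁸ s

The cyclotron period depends only on m, q, B: T = 2πm/(|q|B).
T = 2π(1.673×10⁻²⁷)/((1.602×10⁻¹⁹)(1.02)) ≈ 6.43×10⁻⁸ s.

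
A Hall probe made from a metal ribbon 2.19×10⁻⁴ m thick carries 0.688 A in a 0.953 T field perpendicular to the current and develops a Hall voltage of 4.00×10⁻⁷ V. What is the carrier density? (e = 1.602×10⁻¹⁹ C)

n ≈ 4.67×10²⁸ m⁻³

From V_H = IB/(n e t), n = IB/(V_H e t).
n = (0.688)(0.953)/((4.00×10⁻⁷)(1.602×10⁻¹⁹)(2.19×10⁻⁴)) ≈ 4.67×10²⁸ m⁻³.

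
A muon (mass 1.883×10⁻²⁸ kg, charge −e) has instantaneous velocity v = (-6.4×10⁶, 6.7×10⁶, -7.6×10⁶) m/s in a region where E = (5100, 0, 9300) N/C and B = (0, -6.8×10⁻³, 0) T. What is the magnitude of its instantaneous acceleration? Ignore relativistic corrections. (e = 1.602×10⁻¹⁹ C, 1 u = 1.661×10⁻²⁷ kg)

v×B = (-5.17×10⁴, 0, 4.35×10⁴) N/C.
E + v×B = (-4.66×10⁴, 0, 5.28×10⁴) N/C.
F = q(E + v×B) = (−1.602×10⁻¹⁹ C)·(-4.66×10⁴, 0, 5.28×10⁴) = (7.46×10⁻¹⁵, 0, -8.46×10⁻¹⁵) N.
|a| = |F|/m = 1.128×10⁻¹⁴/1.883×10⁻²⁸ ≈ 5.99×10¹³ m/s².

|a| ≈ 5.99×10¹³ m/s²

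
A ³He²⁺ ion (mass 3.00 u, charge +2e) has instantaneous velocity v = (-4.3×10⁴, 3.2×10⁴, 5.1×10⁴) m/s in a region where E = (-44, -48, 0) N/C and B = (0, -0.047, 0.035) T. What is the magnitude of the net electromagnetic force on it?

|F| ≈ 1.37×10⁻¹⁵ N

v×B = (3520, 1510, 2020) N/C.
E + v×B = (3470, 1460, 2020) N/C.
F = q(E + v×B) = (3.204×10⁻¹⁹ C)·(3470, 1460, 2020) = (1.11×10⁻¹⁵, 4.67×10⁻¹⁶, 6.48×10⁻¹⁶) N.
|F| = 1.37×10⁻¹⁵ N.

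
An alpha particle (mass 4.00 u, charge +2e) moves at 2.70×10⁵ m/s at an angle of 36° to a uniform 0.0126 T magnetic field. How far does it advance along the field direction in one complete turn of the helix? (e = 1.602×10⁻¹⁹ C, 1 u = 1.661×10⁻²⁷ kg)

p ≈ 2.26 m

v∥ = v cosθ = 2.70×10⁵·cos36° ≈ 2.184×10⁵ m/s.
T = 2πm/(|q|B) = 2π(6.644×10⁻²⁷)/((3.204×10⁻¹⁹)(0.0126)) ≈ 1.034×10⁻⁵ s.
pitch = v∥ T = (2.184×10⁵)(1.034×10⁻⁵) ≈ 2.26 m.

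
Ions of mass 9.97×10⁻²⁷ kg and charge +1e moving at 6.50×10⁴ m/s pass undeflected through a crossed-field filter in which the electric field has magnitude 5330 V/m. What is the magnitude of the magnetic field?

Balance of forces in the selector: qE = qvB ⇒ B = E/v.
B = 5330/6.50×10⁴ = 0.0820 T.

B = 0.0820 T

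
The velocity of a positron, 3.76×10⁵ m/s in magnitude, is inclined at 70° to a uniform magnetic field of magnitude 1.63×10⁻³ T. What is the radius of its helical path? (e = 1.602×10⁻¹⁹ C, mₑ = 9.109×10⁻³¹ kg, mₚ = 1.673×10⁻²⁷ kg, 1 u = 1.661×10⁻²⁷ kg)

v⊥ = v sinθ = 3.76×10⁵·sin70° ≈ 3.533×10⁵ m/s.
r = m v⊥/(|q|B) = (9.109×10⁻³¹)(3.533×10⁵)/((1.602×10⁻¹⁹)(1.63×10⁻³)) ≈ 1.23×10⁻³ m.

r ≈ 1.23×10⁻³ m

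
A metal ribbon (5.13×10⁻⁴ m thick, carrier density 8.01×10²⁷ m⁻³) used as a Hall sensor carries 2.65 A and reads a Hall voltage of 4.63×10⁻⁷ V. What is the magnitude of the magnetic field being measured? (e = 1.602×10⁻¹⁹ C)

B ≈ 0.115 T

From V_H = IB/(n e t), B = V_H n e t / I.
B = (4.63×10⁻⁷)(8.01×10²⁷)(1.602×10⁻¹⁹)(5.13×10⁻⁴)/2.65 ≈ 0.115 T.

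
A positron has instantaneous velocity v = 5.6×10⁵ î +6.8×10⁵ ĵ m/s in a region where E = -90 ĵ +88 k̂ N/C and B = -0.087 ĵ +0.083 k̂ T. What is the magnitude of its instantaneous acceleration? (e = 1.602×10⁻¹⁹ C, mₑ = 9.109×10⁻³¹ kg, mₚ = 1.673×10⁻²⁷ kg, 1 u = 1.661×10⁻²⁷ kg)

|a| ≈ 1.55×10¹⁶ m/s²

v×B = (5.64×10⁴, -4.65×10⁴, -4.87×10⁴) N/C.
E + v×B = (5.64×10⁴, -4.66×10⁴, -4.86×10⁴) N/C.
F = q(E + v×B) = (1.602×10⁻¹⁹ C)·(5.64×10⁴, -4.66×10⁴, -4.86×10⁴) = (9.04×10⁻¹⁵, -7.46×10⁻¹⁵, -7.79×10⁻¹⁵) N.
|a| = |F|/m = 1.408×10⁻¹⁴/9.109×10⁻³¹ ≈ 1.55×10¹⁶ m/s².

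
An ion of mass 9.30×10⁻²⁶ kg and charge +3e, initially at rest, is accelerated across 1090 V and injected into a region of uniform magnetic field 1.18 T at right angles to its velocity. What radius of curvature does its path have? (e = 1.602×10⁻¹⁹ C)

r ≈ 0.0174 m

Acceleration: |q|V = ½mv² ⇒ v = √(2|q|V/m) = √(2·4.806×10⁻¹⁹·1090/9.30×10⁻²⁶) ≈ 1.061×10⁵ m/s.
In the field: r = mv/(|q|B) = (9.30×10⁻²⁶)(1.061×10⁵)/((4.806×10⁻¹⁹)(1.18)) ≈ 0.0174 m.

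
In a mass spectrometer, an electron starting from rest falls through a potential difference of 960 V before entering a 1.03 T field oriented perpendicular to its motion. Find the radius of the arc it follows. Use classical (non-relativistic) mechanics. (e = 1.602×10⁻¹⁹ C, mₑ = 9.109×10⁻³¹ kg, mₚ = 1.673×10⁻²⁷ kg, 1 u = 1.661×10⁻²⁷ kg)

r ≈ 1.01×10⁻⁴ m

Acceleration: |q|V = ½mv² ⇒ v = √(2|q|V/m) = √(2·1.602×10⁻¹⁹·960/9.109×10⁻³¹) ≈ 1.838×10⁷ m/s.
In the field: r = mv/(|q|B) = (9.109×10⁻³¹)(1.838×10⁷)/((1.602×10⁻¹⁹)(1.03)) ≈ 1.01×10⁻⁴ m.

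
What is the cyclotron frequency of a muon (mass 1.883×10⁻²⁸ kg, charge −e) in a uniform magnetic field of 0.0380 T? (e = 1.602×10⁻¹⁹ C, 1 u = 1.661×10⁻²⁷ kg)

f = |q|B/(2πm).
f = (1.602×10⁻¹⁹)(0.0380)/(2π·1.883×10⁻²⁸) ≈ 5.15×10⁶ Hz.

f ≈ 5.15×10⁶ Hz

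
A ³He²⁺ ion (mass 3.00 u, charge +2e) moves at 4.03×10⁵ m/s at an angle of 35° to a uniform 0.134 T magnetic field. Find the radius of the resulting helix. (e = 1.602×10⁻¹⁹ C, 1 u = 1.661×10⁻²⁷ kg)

v⊥ = v sinθ = 4.03×10⁵·sin35° ≈ 2.312×10⁵ m/s.
r = m v⊥/(|q|B) = (4.983×10⁻²⁷)(2.312×10⁵)/((3.204×10⁻¹⁹)(0.134)) ≈ 0.0268 m.

r ≈ 0.0268 m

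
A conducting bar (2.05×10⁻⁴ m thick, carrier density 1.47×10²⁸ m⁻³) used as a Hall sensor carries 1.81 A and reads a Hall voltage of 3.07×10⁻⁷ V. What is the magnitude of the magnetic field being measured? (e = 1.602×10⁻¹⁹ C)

B ≈ 0.0819 T

From V_H = IB/(n e t), B = V_H n e t / I.
B = (3.07×10⁻⁷)(1.47×10²⁸)(1.602×10⁻¹⁹)(2.05×10⁻⁴)/1.81 ≈ 0.0819 T.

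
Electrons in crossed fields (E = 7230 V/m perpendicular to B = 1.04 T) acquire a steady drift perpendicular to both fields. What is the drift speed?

v_d ≈ 6950 m/s

In crossed fields the guiding centre drifts at v_d = |E×B|/B² = E/B, independent of charge and mass.
v_d = 7230/1.04 = 6950 m/s.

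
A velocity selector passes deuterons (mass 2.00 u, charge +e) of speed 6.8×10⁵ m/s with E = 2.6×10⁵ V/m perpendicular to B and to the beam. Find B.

B = 0.38 T

Balance of forces in the selector: qE = qvB ⇒ B = E/v.
B = 2.6×10⁵/6.8×10⁵ = 0.38 T.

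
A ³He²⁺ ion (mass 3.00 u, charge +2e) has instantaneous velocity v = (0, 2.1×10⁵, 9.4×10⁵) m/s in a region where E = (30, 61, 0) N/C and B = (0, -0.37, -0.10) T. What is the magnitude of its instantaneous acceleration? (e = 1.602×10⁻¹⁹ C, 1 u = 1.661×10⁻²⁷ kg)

v×B = (3.27×10⁵, 0, 0) N/C.
E + v×B = (3.27×10⁵, 61.0, 0) N/C.
F = q(E + v×B) = (3.204×10⁻¹⁹ C)·(3.27×10⁵, 61.0, 0) = (1.05×10⁻¹³, 1.95×10⁻¹⁷, 0) N.
|a| = |F|/m = 1.047×10⁻¹³/4.983×10⁻²⁷ ≈ 2.10×10¹³ m/s².

|a| ≈ 2.10×10¹³ m/s²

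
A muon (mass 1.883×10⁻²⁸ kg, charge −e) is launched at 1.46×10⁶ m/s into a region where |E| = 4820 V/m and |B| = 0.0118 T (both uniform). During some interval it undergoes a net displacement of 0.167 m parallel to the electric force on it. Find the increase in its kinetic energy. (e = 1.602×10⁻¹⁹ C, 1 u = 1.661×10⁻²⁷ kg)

The magnetic force is always ⟂ v and does no work; only the electric force changes KE.
ΔKE = F_E · d = |q|E d = (1.602×10⁻¹⁹)(4820)(0.167) ≈ 1.29×10⁻¹⁶ J.

ΔKE ≈ 1.29×10⁻¹⁶ J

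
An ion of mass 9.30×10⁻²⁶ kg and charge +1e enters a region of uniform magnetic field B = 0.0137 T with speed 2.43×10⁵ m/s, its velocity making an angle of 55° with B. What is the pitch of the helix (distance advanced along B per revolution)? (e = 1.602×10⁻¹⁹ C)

v∥ = v cosθ = 2.43×10⁵·cos55° ≈ 1.394×10⁵ m/s.
T = 2πm/(|q|B) = 2π(9.30×10⁻²⁶)/((1.602×10⁻¹⁹)(0.0137)) ≈ 2.662×10⁻⁴ s.
pitch = v∥ T = (1.394×10⁵)(2.662×10⁻⁴) ≈ 37.1 m.

p ≈ 37.1 m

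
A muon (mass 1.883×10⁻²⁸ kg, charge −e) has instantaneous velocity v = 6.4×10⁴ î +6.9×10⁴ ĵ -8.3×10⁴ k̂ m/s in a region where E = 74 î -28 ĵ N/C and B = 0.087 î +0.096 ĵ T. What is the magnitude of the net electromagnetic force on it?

|F| ≈ 1.73×10⁻¹⁵ N

v×B = (7970, -7220, 141) N/C.
E + v×B = (8040, -7250, 141) N/C.
F = q(E + v×B) = (−1.602×10⁻¹⁹ C)·(8040, -7250, 141) = (-1.29×10⁻¹⁵, 1.16×10⁻¹⁵, -2.26×10⁻¹⁷) N.
|F| = 1.73×10⁻¹⁵ N.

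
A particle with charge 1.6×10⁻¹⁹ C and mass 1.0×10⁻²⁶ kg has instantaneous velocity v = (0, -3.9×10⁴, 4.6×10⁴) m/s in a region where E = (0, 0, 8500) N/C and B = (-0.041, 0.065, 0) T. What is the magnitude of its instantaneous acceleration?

v×B = (-2990, -1890, -1600) N/C.
E + v×B = (-2990, -1890, 6900) N/C.
F = q(E + v×B) = (1.6×10⁻¹⁹ C)·(-2990, -1890, 6900) = (-4.78×10⁻¹⁶, -3.02×10⁻¹⁶, 1.10×10⁻¹⁵) N.
|a| = |F|/m = 1.241×10⁻¹⁵/1.0×10⁻²⁶ ≈ 1.24×10¹¹ m/s².

|a| ≈ 1.24×10¹¹ m/s²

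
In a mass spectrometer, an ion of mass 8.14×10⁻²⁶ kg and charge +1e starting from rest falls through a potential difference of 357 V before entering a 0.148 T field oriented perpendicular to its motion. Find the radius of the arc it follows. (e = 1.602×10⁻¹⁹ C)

r ≈ 0.129 m

Acceleration: |q|V = ½mv² ⇒ v = √(2|q|V/m) = √(2·1.602×10⁻¹⁹·357/8.14×10⁻²⁶) ≈ 3.749×10⁴ m/s.
In the field: r = mv/(|q|B) = (8.14×10⁻²⁶)(3.749×10⁴)/((1.602×10⁻¹⁹)(0.148)) ≈ 0.129 m.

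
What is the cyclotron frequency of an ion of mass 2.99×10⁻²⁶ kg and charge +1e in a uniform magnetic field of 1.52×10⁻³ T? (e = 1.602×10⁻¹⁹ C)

f ≈ 1300 Hz

f = |q|B/(2πm).
f = (1.602×10⁻¹⁹)(1.52×10⁻³)/(2π·2.99×10⁻²⁶) ≈ 1300 Hz.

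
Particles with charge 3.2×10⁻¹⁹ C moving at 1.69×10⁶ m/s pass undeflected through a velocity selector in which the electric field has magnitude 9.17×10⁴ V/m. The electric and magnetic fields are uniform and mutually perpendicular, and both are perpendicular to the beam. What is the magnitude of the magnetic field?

Balance of forces in the selector: qE = qvB ⇒ B = E/v.
B = 9.17×10⁴/1.69×10⁶ = 0.0543 T.

B = 0.0543 T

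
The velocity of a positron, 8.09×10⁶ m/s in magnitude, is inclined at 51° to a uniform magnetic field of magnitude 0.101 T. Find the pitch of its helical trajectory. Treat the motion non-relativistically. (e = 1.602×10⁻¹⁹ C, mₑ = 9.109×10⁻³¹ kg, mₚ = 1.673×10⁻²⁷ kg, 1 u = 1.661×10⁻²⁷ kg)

v∥ = v cosθ = 8.09×10⁶·cos51° ≈ 5.091×10⁶ m/s.
T = 2πm/(|q|B) = 2π(9.109×10⁻³¹)/((1.602×10⁻¹⁹)(0.101)) ≈ 3.537×10⁻¹⁰ s.
pitch = v∥ T = (5.091×10⁶)(3.537×10⁻¹⁰) ≈ 1.80×10⁻³ m.

p ≈ 1.80×10⁻³ m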